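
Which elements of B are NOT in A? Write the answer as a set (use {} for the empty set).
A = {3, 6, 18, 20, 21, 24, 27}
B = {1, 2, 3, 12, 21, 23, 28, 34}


Set A = {3, 6, 18, 20, 21, 24, 27}
Set B = {1, 2, 3, 12, 21, 23, 28, 34}
Check each element of B against A:
1 ∉ A (include), 2 ∉ A (include), 3 ∈ A, 12 ∉ A (include), 21 ∈ A, 23 ∉ A (include), 28 ∉ A (include), 34 ∉ A (include)
Elements of B not in A: {1, 2, 12, 23, 28, 34}

{1, 2, 12, 23, 28, 34}


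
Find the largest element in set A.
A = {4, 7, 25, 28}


Set A = {4, 7, 25, 28}
Elements in ascending order: 4, 7, 25, 28
The largest element is 28.

28


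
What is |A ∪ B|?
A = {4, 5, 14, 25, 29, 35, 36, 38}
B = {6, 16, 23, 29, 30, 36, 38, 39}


Set A = {4, 5, 14, 25, 29, 35, 36, 38}, |A| = 8
Set B = {6, 16, 23, 29, 30, 36, 38, 39}, |B| = 8
A ∩ B = {29, 36, 38}, |A ∩ B| = 3
|A ∪ B| = |A| + |B| - |A ∩ B| = 8 + 8 - 3 = 13

13


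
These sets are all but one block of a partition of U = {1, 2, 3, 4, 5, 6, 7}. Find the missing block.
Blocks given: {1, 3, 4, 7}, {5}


U = {1, 2, 3, 4, 5, 6, 7}
Shown blocks: {1, 3, 4, 7}, {5}
A partition's blocks are pairwise disjoint and cover U, so the missing block = U \ (union of shown blocks).
Union of shown blocks: {1, 3, 4, 5, 7}
Missing block = U \ (union) = {2, 6}

{2, 6}


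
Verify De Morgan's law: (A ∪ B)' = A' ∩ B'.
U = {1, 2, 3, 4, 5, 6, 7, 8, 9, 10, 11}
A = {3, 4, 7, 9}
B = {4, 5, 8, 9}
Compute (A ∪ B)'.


U = {1, 2, 3, 4, 5, 6, 7, 8, 9, 10, 11}
A = {3, 4, 7, 9}, B = {4, 5, 8, 9}
A ∪ B = {3, 4, 5, 7, 8, 9}
(A ∪ B)' = U \ (A ∪ B) = {1, 2, 6, 10, 11}
Verification via A' ∩ B': A' = {1, 2, 5, 6, 8, 10, 11}, B' = {1, 2, 3, 6, 7, 10, 11}
A' ∩ B' = {1, 2, 6, 10, 11} ✓

{1, 2, 6, 10, 11}


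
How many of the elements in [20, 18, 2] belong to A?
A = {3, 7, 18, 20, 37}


Set A = {3, 7, 18, 20, 37}
Candidates: [20, 18, 2]
Check each candidate:
20 ∈ A, 18 ∈ A, 2 ∉ A
Count of candidates in A: 2

2


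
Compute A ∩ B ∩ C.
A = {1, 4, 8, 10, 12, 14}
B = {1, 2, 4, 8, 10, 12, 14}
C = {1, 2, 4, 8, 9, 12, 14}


Set A = {1, 4, 8, 10, 12, 14}
Set B = {1, 2, 4, 8, 10, 12, 14}
Set C = {1, 2, 4, 8, 9, 12, 14}
First, A ∩ B = {1, 4, 8, 10, 12, 14}
Then, (A ∩ B) ∩ C = {1, 4, 8, 12, 14}

{1, 4, 8, 12, 14}


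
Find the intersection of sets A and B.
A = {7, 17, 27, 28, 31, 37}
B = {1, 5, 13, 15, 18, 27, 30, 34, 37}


Set A = {7, 17, 27, 28, 31, 37}
Set B = {1, 5, 13, 15, 18, 27, 30, 34, 37}
A ∩ B includes only elements in both sets.
Check each element of A against B:
7 ✗, 17 ✗, 27 ✓, 28 ✗, 31 ✗, 37 ✓
A ∩ B = {27, 37}

{27, 37}


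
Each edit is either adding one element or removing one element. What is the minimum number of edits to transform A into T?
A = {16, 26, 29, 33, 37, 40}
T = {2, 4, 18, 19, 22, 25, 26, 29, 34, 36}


Set A = {16, 26, 29, 33, 37, 40}
Set T = {2, 4, 18, 19, 22, 25, 26, 29, 34, 36}
Elements to remove from A (in A, not in T): {16, 33, 37, 40} → 4 removals
Elements to add to A (in T, not in A): {2, 4, 18, 19, 22, 25, 34, 36} → 8 additions
Total edits = 4 + 8 = 12

12


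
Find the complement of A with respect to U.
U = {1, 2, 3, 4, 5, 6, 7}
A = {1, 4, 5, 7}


Universal set U = {1, 2, 3, 4, 5, 6, 7}
Set A = {1, 4, 5, 7}
A' = U \ A = elements in U but not in A
Checking each element of U:
1 (in A, exclude), 2 (not in A, include), 3 (not in A, include), 4 (in A, exclude), 5 (in A, exclude), 6 (not in A, include), 7 (in A, exclude)
A' = {2, 3, 6}

{2, 3, 6}


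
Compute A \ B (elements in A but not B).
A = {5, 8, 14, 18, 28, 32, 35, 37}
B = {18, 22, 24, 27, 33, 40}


Set A = {5, 8, 14, 18, 28, 32, 35, 37}
Set B = {18, 22, 24, 27, 33, 40}
A \ B includes elements in A that are not in B.
Check each element of A:
5 (not in B, keep), 8 (not in B, keep), 14 (not in B, keep), 18 (in B, remove), 28 (not in B, keep), 32 (not in B, keep), 35 (not in B, keep), 37 (not in B, keep)
A \ B = {5, 8, 14, 28, 32, 35, 37}

{5, 8, 14, 28, 32, 35, 37}


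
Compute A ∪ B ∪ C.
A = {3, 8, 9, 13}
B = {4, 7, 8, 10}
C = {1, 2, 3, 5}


Set A = {3, 8, 9, 13}
Set B = {4, 7, 8, 10}
Set C = {1, 2, 3, 5}
First, A ∪ B = {3, 4, 7, 8, 9, 10, 13}
Then, (A ∪ B) ∪ C = {1, 2, 3, 4, 5, 7, 8, 9, 10, 13}

{1, 2, 3, 4, 5, 7, 8, 9, 10, 13}


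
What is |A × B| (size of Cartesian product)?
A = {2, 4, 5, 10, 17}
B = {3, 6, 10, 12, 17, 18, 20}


Set A = {2, 4, 5, 10, 17} has 5 elements.
Set B = {3, 6, 10, 12, 17, 18, 20} has 7 elements.
|A × B| = |A| × |B| = 5 × 7 = 35

35


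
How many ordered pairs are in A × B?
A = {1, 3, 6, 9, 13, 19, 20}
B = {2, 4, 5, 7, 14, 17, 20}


Set A = {1, 3, 6, 9, 13, 19, 20} has 7 elements.
Set B = {2, 4, 5, 7, 14, 17, 20} has 7 elements.
|A × B| = |A| × |B| = 7 × 7 = 49

49


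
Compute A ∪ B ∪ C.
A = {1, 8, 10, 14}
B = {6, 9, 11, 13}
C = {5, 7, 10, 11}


Set A = {1, 8, 10, 14}
Set B = {6, 9, 11, 13}
Set C = {5, 7, 10, 11}
First, A ∪ B = {1, 6, 8, 9, 10, 11, 13, 14}
Then, (A ∪ B) ∪ C = {1, 5, 6, 7, 8, 9, 10, 11, 13, 14}

{1, 5, 6, 7, 8, 9, 10, 11, 13, 14}


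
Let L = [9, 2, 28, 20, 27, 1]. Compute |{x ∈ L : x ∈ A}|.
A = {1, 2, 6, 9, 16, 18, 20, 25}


Set A = {1, 2, 6, 9, 16, 18, 20, 25}
Candidates: [9, 2, 28, 20, 27, 1]
Check each candidate:
9 ∈ A, 2 ∈ A, 28 ∉ A, 20 ∈ A, 27 ∉ A, 1 ∈ A
Count of candidates in A: 4

4


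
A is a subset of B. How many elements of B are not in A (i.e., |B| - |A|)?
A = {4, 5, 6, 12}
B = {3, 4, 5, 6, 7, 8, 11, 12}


Set A = {4, 5, 6, 12}, |A| = 4
Set B = {3, 4, 5, 6, 7, 8, 11, 12}, |B| = 8
Since A ⊆ B: B \ A = {3, 7, 8, 11}
|B| - |A| = 8 - 4 = 4

4


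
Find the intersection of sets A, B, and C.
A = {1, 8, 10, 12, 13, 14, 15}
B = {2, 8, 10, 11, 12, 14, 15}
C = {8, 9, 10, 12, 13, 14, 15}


Set A = {1, 8, 10, 12, 13, 14, 15}
Set B = {2, 8, 10, 11, 12, 14, 15}
Set C = {8, 9, 10, 12, 13, 14, 15}
First, A ∩ B = {8, 10, 12, 14, 15}
Then, (A ∩ B) ∩ C = {8, 10, 12, 14, 15}

{8, 10, 12, 14, 15}


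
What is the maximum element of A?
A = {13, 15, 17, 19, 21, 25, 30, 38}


Set A = {13, 15, 17, 19, 21, 25, 30, 38}
Elements in ascending order: 13, 15, 17, 19, 21, 25, 30, 38
The largest element is 38.

38


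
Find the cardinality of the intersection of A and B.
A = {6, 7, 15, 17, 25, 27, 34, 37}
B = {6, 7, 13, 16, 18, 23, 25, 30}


Set A = {6, 7, 15, 17, 25, 27, 34, 37}
Set B = {6, 7, 13, 16, 18, 23, 25, 30}
A ∩ B = {6, 7, 25}
|A ∩ B| = 3

3


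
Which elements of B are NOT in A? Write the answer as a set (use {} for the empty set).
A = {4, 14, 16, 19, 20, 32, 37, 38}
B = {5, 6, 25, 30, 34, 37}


Set A = {4, 14, 16, 19, 20, 32, 37, 38}
Set B = {5, 6, 25, 30, 34, 37}
Check each element of B against A:
5 ∉ A (include), 6 ∉ A (include), 25 ∉ A (include), 30 ∉ A (include), 34 ∉ A (include), 37 ∈ A
Elements of B not in A: {5, 6, 25, 30, 34}

{5, 6, 25, 30, 34}


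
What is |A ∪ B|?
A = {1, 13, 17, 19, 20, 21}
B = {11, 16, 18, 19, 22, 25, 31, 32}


Set A = {1, 13, 17, 19, 20, 21}, |A| = 6
Set B = {11, 16, 18, 19, 22, 25, 31, 32}, |B| = 8
A ∩ B = {19}, |A ∩ B| = 1
|A ∪ B| = |A| + |B| - |A ∩ B| = 6 + 8 - 1 = 13

13


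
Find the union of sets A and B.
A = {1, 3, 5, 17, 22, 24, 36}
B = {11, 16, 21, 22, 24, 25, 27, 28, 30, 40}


Set A = {1, 3, 5, 17, 22, 24, 36}
Set B = {11, 16, 21, 22, 24, 25, 27, 28, 30, 40}
A ∪ B includes all elements in either set.
Elements from A: {1, 3, 5, 17, 22, 24, 36}
Elements from B not already included: {11, 16, 21, 25, 27, 28, 30, 40}
A ∪ B = {1, 3, 5, 11, 16, 17, 21, 22, 24, 25, 27, 28, 30, 36, 40}

{1, 3, 5, 11, 16, 17, 21, 22, 24, 25, 27, 28, 30, 36, 40}


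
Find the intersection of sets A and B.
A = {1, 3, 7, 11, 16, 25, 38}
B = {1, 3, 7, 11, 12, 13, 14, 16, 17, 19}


Set A = {1, 3, 7, 11, 16, 25, 38}
Set B = {1, 3, 7, 11, 12, 13, 14, 16, 17, 19}
A ∩ B includes only elements in both sets.
Check each element of A against B:
1 ✓, 3 ✓, 7 ✓, 11 ✓, 16 ✓, 25 ✗, 38 ✗
A ∩ B = {1, 3, 7, 11, 16}

{1, 3, 7, 11, 16}


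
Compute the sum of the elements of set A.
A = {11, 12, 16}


Set A = {11, 12, 16}
Sum = 11 + 12 + 16 = 39

39


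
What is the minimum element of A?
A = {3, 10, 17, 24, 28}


Set A = {3, 10, 17, 24, 28}
Elements in ascending order: 3, 10, 17, 24, 28
The smallest element is 3.

3


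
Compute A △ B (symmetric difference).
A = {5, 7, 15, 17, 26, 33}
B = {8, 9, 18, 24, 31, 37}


Set A = {5, 7, 15, 17, 26, 33}
Set B = {8, 9, 18, 24, 31, 37}
A △ B = (A \ B) ∪ (B \ A)
Elements in A but not B: {5, 7, 15, 17, 26, 33}
Elements in B but not A: {8, 9, 18, 24, 31, 37}
A △ B = {5, 7, 8, 9, 15, 17, 18, 24, 26, 31, 33, 37}

{5, 7, 8, 9, 15, 17, 18, 24, 26, 31, 33, 37}


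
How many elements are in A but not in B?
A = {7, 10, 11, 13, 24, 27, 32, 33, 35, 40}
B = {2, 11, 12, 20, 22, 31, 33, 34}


Set A = {7, 10, 11, 13, 24, 27, 32, 33, 35, 40}
Set B = {2, 11, 12, 20, 22, 31, 33, 34}
A \ B = {7, 10, 13, 24, 27, 32, 35, 40}
|A \ B| = 8

8


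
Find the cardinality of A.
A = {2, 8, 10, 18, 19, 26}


Set A = {2, 8, 10, 18, 19, 26}
Listing elements: 2, 8, 10, 18, 19, 26
Counting: 6 elements
|A| = 6

6


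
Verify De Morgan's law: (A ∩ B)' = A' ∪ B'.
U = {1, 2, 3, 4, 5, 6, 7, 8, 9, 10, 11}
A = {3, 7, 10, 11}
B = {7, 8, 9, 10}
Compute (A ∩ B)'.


U = {1, 2, 3, 4, 5, 6, 7, 8, 9, 10, 11}
A = {3, 7, 10, 11}, B = {7, 8, 9, 10}
A ∩ B = {7, 10}
(A ∩ B)' = U \ (A ∩ B) = {1, 2, 3, 4, 5, 6, 8, 9, 11}
Verification via A' ∪ B': A' = {1, 2, 4, 5, 6, 8, 9}, B' = {1, 2, 3, 4, 5, 6, 11}
A' ∪ B' = {1, 2, 3, 4, 5, 6, 8, 9, 11} ✓

{1, 2, 3, 4, 5, 6, 8, 9, 11}


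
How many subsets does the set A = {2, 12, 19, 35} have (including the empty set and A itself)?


Set A = {2, 12, 19, 35}
|A| = 4
The power set P(A) contains all subsets of A.
|P(A)| = 2^|A| = 2^4 = 16

16


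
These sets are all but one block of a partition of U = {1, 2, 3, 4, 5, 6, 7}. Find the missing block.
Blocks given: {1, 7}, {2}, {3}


U = {1, 2, 3, 4, 5, 6, 7}
Shown blocks: {1, 7}, {2}, {3}
A partition's blocks are pairwise disjoint and cover U, so the missing block = U \ (union of shown blocks).
Union of shown blocks: {1, 2, 3, 7}
Missing block = U \ (union) = {4, 5, 6}

{4, 5, 6}


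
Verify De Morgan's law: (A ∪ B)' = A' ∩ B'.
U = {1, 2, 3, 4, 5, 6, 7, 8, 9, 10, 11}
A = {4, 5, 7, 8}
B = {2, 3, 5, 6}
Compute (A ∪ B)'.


U = {1, 2, 3, 4, 5, 6, 7, 8, 9, 10, 11}
A = {4, 5, 7, 8}, B = {2, 3, 5, 6}
A ∪ B = {2, 3, 4, 5, 6, 7, 8}
(A ∪ B)' = U \ (A ∪ B) = {1, 9, 10, 11}
Verification via A' ∩ B': A' = {1, 2, 3, 6, 9, 10, 11}, B' = {1, 4, 7, 8, 9, 10, 11}
A' ∩ B' = {1, 9, 10, 11} ✓

{1, 9, 10, 11}


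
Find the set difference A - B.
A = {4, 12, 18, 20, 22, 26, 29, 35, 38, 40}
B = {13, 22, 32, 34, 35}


Set A = {4, 12, 18, 20, 22, 26, 29, 35, 38, 40}
Set B = {13, 22, 32, 34, 35}
A \ B includes elements in A that are not in B.
Check each element of A:
4 (not in B, keep), 12 (not in B, keep), 18 (not in B, keep), 20 (not in B, keep), 22 (in B, remove), 26 (not in B, keep), 29 (not in B, keep), 35 (in B, remove), 38 (not in B, keep), 40 (not in B, keep)
A \ B = {4, 12, 18, 20, 26, 29, 38, 40}

{4, 12, 18, 20, 26, 29, 38, 40}


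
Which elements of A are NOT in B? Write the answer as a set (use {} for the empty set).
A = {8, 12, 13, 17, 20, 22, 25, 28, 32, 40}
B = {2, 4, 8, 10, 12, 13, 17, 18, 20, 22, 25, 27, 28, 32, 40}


Set A = {8, 12, 13, 17, 20, 22, 25, 28, 32, 40}
Set B = {2, 4, 8, 10, 12, 13, 17, 18, 20, 22, 25, 27, 28, 32, 40}
Check each element of A against B:
8 ∈ B, 12 ∈ B, 13 ∈ B, 17 ∈ B, 20 ∈ B, 22 ∈ B, 25 ∈ B, 28 ∈ B, 32 ∈ B, 40 ∈ B
Elements of A not in B: {}

{}


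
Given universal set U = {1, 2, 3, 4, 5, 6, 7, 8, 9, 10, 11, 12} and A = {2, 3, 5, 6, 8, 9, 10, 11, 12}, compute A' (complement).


Universal set U = {1, 2, 3, 4, 5, 6, 7, 8, 9, 10, 11, 12}
Set A = {2, 3, 5, 6, 8, 9, 10, 11, 12}
A' = U \ A = elements in U but not in A
Checking each element of U:
1 (not in A, include), 2 (in A, exclude), 3 (in A, exclude), 4 (not in A, include), 5 (in A, exclude), 6 (in A, exclude), 7 (not in A, include), 8 (in A, exclude), 9 (in A, exclude), 10 (in A, exclude), 11 (in A, exclude), 12 (in A, exclude)
A' = {1, 4, 7}

{1, 4, 7}


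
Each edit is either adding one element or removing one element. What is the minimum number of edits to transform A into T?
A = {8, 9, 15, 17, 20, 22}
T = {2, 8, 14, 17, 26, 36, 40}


Set A = {8, 9, 15, 17, 20, 22}
Set T = {2, 8, 14, 17, 26, 36, 40}
Elements to remove from A (in A, not in T): {9, 15, 20, 22} → 4 removals
Elements to add to A (in T, not in A): {2, 14, 26, 36, 40} → 5 additions
Total edits = 4 + 5 = 9

9


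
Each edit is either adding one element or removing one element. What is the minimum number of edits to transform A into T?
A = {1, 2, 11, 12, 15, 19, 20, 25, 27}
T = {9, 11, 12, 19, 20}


Set A = {1, 2, 11, 12, 15, 19, 20, 25, 27}
Set T = {9, 11, 12, 19, 20}
Elements to remove from A (in A, not in T): {1, 2, 15, 25, 27} → 5 removals
Elements to add to A (in T, not in A): {9} → 1 additions
Total edits = 5 + 1 = 6

6


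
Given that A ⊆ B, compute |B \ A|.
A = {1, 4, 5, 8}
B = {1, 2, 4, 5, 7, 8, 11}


Set A = {1, 4, 5, 8}, |A| = 4
Set B = {1, 2, 4, 5, 7, 8, 11}, |B| = 7
Since A ⊆ B: B \ A = {2, 7, 11}
|B| - |A| = 7 - 4 = 3

3


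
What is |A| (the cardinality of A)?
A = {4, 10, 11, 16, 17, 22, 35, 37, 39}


Set A = {4, 10, 11, 16, 17, 22, 35, 37, 39}
Listing elements: 4, 10, 11, 16, 17, 22, 35, 37, 39
Counting: 9 elements
|A| = 9

9


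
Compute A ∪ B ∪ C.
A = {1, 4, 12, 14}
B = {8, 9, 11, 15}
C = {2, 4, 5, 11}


Set A = {1, 4, 12, 14}
Set B = {8, 9, 11, 15}
Set C = {2, 4, 5, 11}
First, A ∪ B = {1, 4, 8, 9, 11, 12, 14, 15}
Then, (A ∪ B) ∪ C = {1, 2, 4, 5, 8, 9, 11, 12, 14, 15}

{1, 2, 4, 5, 8, 9, 11, 12, 14, 15}


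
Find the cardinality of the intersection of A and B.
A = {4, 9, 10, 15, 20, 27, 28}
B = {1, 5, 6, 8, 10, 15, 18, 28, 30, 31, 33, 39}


Set A = {4, 9, 10, 15, 20, 27, 28}
Set B = {1, 5, 6, 8, 10, 15, 18, 28, 30, 31, 33, 39}
A ∩ B = {10, 15, 28}
|A ∩ B| = 3

3


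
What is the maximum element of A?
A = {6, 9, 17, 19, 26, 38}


Set A = {6, 9, 17, 19, 26, 38}
Elements in ascending order: 6, 9, 17, 19, 26, 38
The largest element is 38.

38


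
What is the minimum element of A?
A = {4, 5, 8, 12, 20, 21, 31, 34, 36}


Set A = {4, 5, 8, 12, 20, 21, 31, 34, 36}
Elements in ascending order: 4, 5, 8, 12, 20, 21, 31, 34, 36
The smallest element is 4.

4


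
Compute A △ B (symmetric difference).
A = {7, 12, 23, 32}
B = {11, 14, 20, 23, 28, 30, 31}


Set A = {7, 12, 23, 32}
Set B = {11, 14, 20, 23, 28, 30, 31}
A △ B = (A \ B) ∪ (B \ A)
Elements in A but not B: {7, 12, 32}
Elements in B but not A: {11, 14, 20, 28, 30, 31}
A △ B = {7, 11, 12, 14, 20, 28, 30, 31, 32}

{7, 11, 12, 14, 20, 28, 30, 31, 32}


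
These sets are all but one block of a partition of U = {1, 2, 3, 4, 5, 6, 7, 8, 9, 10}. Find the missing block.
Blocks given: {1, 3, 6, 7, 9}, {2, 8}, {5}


U = {1, 2, 3, 4, 5, 6, 7, 8, 9, 10}
Shown blocks: {1, 3, 6, 7, 9}, {2, 8}, {5}
A partition's blocks are pairwise disjoint and cover U, so the missing block = U \ (union of shown blocks).
Union of shown blocks: {1, 2, 3, 5, 6, 7, 8, 9}
Missing block = U \ (union) = {4, 10}

{4, 10}


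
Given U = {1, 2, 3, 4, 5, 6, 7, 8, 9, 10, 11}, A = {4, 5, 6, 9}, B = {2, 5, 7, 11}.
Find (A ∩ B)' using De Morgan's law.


U = {1, 2, 3, 4, 5, 6, 7, 8, 9, 10, 11}
A = {4, 5, 6, 9}, B = {2, 5, 7, 11}
A ∩ B = {5}
(A ∩ B)' = U \ (A ∩ B) = {1, 2, 3, 4, 6, 7, 8, 9, 10, 11}
Verification via A' ∪ B': A' = {1, 2, 3, 7, 8, 10, 11}, B' = {1, 3, 4, 6, 8, 9, 10}
A' ∪ B' = {1, 2, 3, 4, 6, 7, 8, 9, 10, 11} ✓

{1, 2, 3, 4, 6, 7, 8, 9, 10, 11}


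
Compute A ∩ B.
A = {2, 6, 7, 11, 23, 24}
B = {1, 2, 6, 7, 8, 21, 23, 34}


Set A = {2, 6, 7, 11, 23, 24}
Set B = {1, 2, 6, 7, 8, 21, 23, 34}
A ∩ B includes only elements in both sets.
Check each element of A against B:
2 ✓, 6 ✓, 7 ✓, 11 ✗, 23 ✓, 24 ✗
A ∩ B = {2, 6, 7, 23}

{2, 6, 7, 23}


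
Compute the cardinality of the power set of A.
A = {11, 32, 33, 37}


Set A = {11, 32, 33, 37}
|A| = 4
The power set P(A) contains all subsets of A.
|P(A)| = 2^|A| = 2^4 = 16

16


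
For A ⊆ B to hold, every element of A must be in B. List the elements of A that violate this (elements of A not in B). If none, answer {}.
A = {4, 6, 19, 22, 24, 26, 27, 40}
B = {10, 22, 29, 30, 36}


Set A = {4, 6, 19, 22, 24, 26, 27, 40}
Set B = {10, 22, 29, 30, 36}
Check each element of A against B:
4 ∉ B (include), 6 ∉ B (include), 19 ∉ B (include), 22 ∈ B, 24 ∉ B (include), 26 ∉ B (include), 27 ∉ B (include), 40 ∉ B (include)
Elements of A not in B: {4, 6, 19, 24, 26, 27, 40}

{4, 6, 19, 24, 26, 27, 40}


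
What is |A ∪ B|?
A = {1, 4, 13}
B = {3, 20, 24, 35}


Set A = {1, 4, 13}, |A| = 3
Set B = {3, 20, 24, 35}, |B| = 4
A ∩ B = {}, |A ∩ B| = 0
|A ∪ B| = |A| + |B| - |A ∩ B| = 3 + 4 - 0 = 7

7


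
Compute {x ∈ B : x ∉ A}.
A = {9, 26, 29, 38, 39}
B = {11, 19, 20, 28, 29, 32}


Set A = {9, 26, 29, 38, 39}
Set B = {11, 19, 20, 28, 29, 32}
Check each element of B against A:
11 ∉ A (include), 19 ∉ A (include), 20 ∉ A (include), 28 ∉ A (include), 29 ∈ A, 32 ∉ A (include)
Elements of B not in A: {11, 19, 20, 28, 32}

{11, 19, 20, 28, 32}


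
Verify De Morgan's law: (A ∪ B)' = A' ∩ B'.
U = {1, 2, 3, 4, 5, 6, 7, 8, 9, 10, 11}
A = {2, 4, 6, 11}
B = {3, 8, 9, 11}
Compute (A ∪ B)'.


U = {1, 2, 3, 4, 5, 6, 7, 8, 9, 10, 11}
A = {2, 4, 6, 11}, B = {3, 8, 9, 11}
A ∪ B = {2, 3, 4, 6, 8, 9, 11}
(A ∪ B)' = U \ (A ∪ B) = {1, 5, 7, 10}
Verification via A' ∩ B': A' = {1, 3, 5, 7, 8, 9, 10}, B' = {1, 2, 4, 5, 6, 7, 10}
A' ∩ B' = {1, 5, 7, 10} ✓

{1, 5, 7, 10}


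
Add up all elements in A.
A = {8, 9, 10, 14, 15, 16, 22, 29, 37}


Set A = {8, 9, 10, 14, 15, 16, 22, 29, 37}
Sum = 8 + 9 + 10 + 14 + 15 + 16 + 22 + 29 + 37 = 160

160


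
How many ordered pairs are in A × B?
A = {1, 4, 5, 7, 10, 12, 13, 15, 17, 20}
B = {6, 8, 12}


Set A = {1, 4, 5, 7, 10, 12, 13, 15, 17, 20} has 10 elements.
Set B = {6, 8, 12} has 3 elements.
|A × B| = |A| × |B| = 10 × 3 = 30

30


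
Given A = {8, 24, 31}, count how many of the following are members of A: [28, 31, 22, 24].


Set A = {8, 24, 31}
Candidates: [28, 31, 22, 24]
Check each candidate:
28 ∉ A, 31 ∈ A, 22 ∉ A, 24 ∈ A
Count of candidates in A: 2

2


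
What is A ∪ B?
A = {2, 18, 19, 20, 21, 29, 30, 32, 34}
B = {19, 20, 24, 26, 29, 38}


Set A = {2, 18, 19, 20, 21, 29, 30, 32, 34}
Set B = {19, 20, 24, 26, 29, 38}
A ∪ B includes all elements in either set.
Elements from A: {2, 18, 19, 20, 21, 29, 30, 32, 34}
Elements from B not already included: {24, 26, 38}
A ∪ B = {2, 18, 19, 20, 21, 24, 26, 29, 30, 32, 34, 38}

{2, 18, 19, 20, 21, 24, 26, 29, 30, 32, 34, 38}


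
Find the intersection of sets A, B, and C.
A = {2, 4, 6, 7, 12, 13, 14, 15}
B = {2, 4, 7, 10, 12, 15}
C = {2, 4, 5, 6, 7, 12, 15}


Set A = {2, 4, 6, 7, 12, 13, 14, 15}
Set B = {2, 4, 7, 10, 12, 15}
Set C = {2, 4, 5, 6, 7, 12, 15}
First, A ∩ B = {2, 4, 7, 12, 15}
Then, (A ∩ B) ∩ C = {2, 4, 7, 12, 15}

{2, 4, 7, 12, 15}


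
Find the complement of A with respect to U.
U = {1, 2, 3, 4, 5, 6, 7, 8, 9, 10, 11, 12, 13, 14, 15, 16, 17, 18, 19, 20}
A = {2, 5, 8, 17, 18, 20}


Universal set U = {1, 2, 3, 4, 5, 6, 7, 8, 9, 10, 11, 12, 13, 14, 15, 16, 17, 18, 19, 20}
Set A = {2, 5, 8, 17, 18, 20}
A' = U \ A = elements in U but not in A
Checking each element of U:
1 (not in A, include), 2 (in A, exclude), 3 (not in A, include), 4 (not in A, include), 5 (in A, exclude), 6 (not in A, include), 7 (not in A, include), 8 (in A, exclude), 9 (not in A, include), 10 (not in A, include), 11 (not in A, include), 12 (not in A, include), 13 (not in A, include), 14 (not in A, include), 15 (not in A, include), 16 (not in A, include), 17 (in A, exclude), 18 (in A, exclude), 19 (not in A, include), 20 (in A, exclude)
A' = {1, 3, 4, 6, 7, 9, 10, 11, 12, 13, 14, 15, 16, 19}

{1, 3, 4, 6, 7, 9, 10, 11, 12, 13, 14, 15, 16, 19}


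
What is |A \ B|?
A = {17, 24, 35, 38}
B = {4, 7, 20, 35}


Set A = {17, 24, 35, 38}
Set B = {4, 7, 20, 35}
A \ B = {17, 24, 38}
|A \ B| = 3

3


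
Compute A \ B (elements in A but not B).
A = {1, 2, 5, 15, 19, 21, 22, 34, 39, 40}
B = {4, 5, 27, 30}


Set A = {1, 2, 5, 15, 19, 21, 22, 34, 39, 40}
Set B = {4, 5, 27, 30}
A \ B includes elements in A that are not in B.
Check each element of A:
1 (not in B, keep), 2 (not in B, keep), 5 (in B, remove), 15 (not in B, keep), 19 (not in B, keep), 21 (not in B, keep), 22 (not in B, keep), 34 (not in B, keep), 39 (not in B, keep), 40 (not in B, keep)
A \ B = {1, 2, 15, 19, 21, 22, 34, 39, 40}

{1, 2, 15, 19, 21, 22, 34, 39, 40}


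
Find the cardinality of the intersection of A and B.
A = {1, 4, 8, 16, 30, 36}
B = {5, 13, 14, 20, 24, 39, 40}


Set A = {1, 4, 8, 16, 30, 36}
Set B = {5, 13, 14, 20, 24, 39, 40}
A ∩ B = {}
|A ∩ B| = 0

0


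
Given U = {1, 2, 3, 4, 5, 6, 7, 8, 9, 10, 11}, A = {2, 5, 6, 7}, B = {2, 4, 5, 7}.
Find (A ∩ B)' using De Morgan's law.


U = {1, 2, 3, 4, 5, 6, 7, 8, 9, 10, 11}
A = {2, 5, 6, 7}, B = {2, 4, 5, 7}
A ∩ B = {2, 5, 7}
(A ∩ B)' = U \ (A ∩ B) = {1, 3, 4, 6, 8, 9, 10, 11}
Verification via A' ∪ B': A' = {1, 3, 4, 8, 9, 10, 11}, B' = {1, 3, 6, 8, 9, 10, 11}
A' ∪ B' = {1, 3, 4, 6, 8, 9, 10, 11} ✓

{1, 3, 4, 6, 8, 9, 10, 11}


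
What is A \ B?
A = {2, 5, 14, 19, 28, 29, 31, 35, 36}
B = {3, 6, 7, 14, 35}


Set A = {2, 5, 14, 19, 28, 29, 31, 35, 36}
Set B = {3, 6, 7, 14, 35}
A \ B includes elements in A that are not in B.
Check each element of A:
2 (not in B, keep), 5 (not in B, keep), 14 (in B, remove), 19 (not in B, keep), 28 (not in B, keep), 29 (not in B, keep), 31 (not in B, keep), 35 (in B, remove), 36 (not in B, keep)
A \ B = {2, 5, 19, 28, 29, 31, 36}

{2, 5, 19, 28, 29, 31, 36}


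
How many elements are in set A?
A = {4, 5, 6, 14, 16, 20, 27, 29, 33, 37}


Set A = {4, 5, 6, 14, 16, 20, 27, 29, 33, 37}
Listing elements: 4, 5, 6, 14, 16, 20, 27, 29, 33, 37
Counting: 10 elements
|A| = 10

10


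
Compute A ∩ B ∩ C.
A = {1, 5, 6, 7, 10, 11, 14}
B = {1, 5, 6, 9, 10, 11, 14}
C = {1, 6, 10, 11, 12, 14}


Set A = {1, 5, 6, 7, 10, 11, 14}
Set B = {1, 5, 6, 9, 10, 11, 14}
Set C = {1, 6, 10, 11, 12, 14}
First, A ∩ B = {1, 5, 6, 10, 11, 14}
Then, (A ∩ B) ∩ C = {1, 6, 10, 11, 14}

{1, 6, 10, 11, 14}


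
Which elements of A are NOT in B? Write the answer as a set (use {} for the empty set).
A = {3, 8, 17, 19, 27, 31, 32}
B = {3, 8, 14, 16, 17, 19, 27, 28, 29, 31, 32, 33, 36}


Set A = {3, 8, 17, 19, 27, 31, 32}
Set B = {3, 8, 14, 16, 17, 19, 27, 28, 29, 31, 32, 33, 36}
Check each element of A against B:
3 ∈ B, 8 ∈ B, 17 ∈ B, 19 ∈ B, 27 ∈ B, 31 ∈ B, 32 ∈ B
Elements of A not in B: {}

{}


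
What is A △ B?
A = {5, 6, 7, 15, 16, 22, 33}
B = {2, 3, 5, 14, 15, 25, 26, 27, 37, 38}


Set A = {5, 6, 7, 15, 16, 22, 33}
Set B = {2, 3, 5, 14, 15, 25, 26, 27, 37, 38}
A △ B = (A \ B) ∪ (B \ A)
Elements in A but not B: {6, 7, 16, 22, 33}
Elements in B but not A: {2, 3, 14, 25, 26, 27, 37, 38}
A △ B = {2, 3, 6, 7, 14, 16, 22, 25, 26, 27, 33, 37, 38}

{2, 3, 6, 7, 14, 16, 22, 25, 26, 27, 33, 37, 38}


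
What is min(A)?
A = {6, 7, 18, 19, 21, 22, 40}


Set A = {6, 7, 18, 19, 21, 22, 40}
Elements in ascending order: 6, 7, 18, 19, 21, 22, 40
The smallest element is 6.

6


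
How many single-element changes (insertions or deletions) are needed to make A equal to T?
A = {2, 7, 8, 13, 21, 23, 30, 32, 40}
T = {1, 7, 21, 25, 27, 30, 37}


Set A = {2, 7, 8, 13, 21, 23, 30, 32, 40}
Set T = {1, 7, 21, 25, 27, 30, 37}
Elements to remove from A (in A, not in T): {2, 8, 13, 23, 32, 40} → 6 removals
Elements to add to A (in T, not in A): {1, 25, 27, 37} → 4 additions
Total edits = 6 + 4 = 10

10


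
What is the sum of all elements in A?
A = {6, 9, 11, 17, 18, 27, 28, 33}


Set A = {6, 9, 11, 17, 18, 27, 28, 33}
Sum = 6 + 9 + 11 + 17 + 18 + 27 + 28 + 33 = 149

149


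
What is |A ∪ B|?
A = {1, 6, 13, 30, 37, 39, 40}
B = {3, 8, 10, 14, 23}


Set A = {1, 6, 13, 30, 37, 39, 40}, |A| = 7
Set B = {3, 8, 10, 14, 23}, |B| = 5
A ∩ B = {}, |A ∩ B| = 0
|A ∪ B| = |A| + |B| - |A ∩ B| = 7 + 5 - 0 = 12

12


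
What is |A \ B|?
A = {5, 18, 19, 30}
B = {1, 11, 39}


Set A = {5, 18, 19, 30}
Set B = {1, 11, 39}
A \ B = {5, 18, 19, 30}
|A \ B| = 4

4


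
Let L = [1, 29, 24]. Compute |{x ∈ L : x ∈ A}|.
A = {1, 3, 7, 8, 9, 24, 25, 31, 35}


Set A = {1, 3, 7, 8, 9, 24, 25, 31, 35}
Candidates: [1, 29, 24]
Check each candidate:
1 ∈ A, 29 ∉ A, 24 ∈ A
Count of candidates in A: 2

2


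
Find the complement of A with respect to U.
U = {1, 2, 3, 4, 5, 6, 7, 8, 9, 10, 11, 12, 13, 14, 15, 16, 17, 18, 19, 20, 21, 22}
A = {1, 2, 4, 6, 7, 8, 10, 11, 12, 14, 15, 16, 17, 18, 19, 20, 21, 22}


Universal set U = {1, 2, 3, 4, 5, 6, 7, 8, 9, 10, 11, 12, 13, 14, 15, 16, 17, 18, 19, 20, 21, 22}
Set A = {1, 2, 4, 6, 7, 8, 10, 11, 12, 14, 15, 16, 17, 18, 19, 20, 21, 22}
A' = U \ A = elements in U but not in A
Checking each element of U:
1 (in A, exclude), 2 (in A, exclude), 3 (not in A, include), 4 (in A, exclude), 5 (not in A, include), 6 (in A, exclude), 7 (in A, exclude), 8 (in A, exclude), 9 (not in A, include), 10 (in A, exclude), 11 (in A, exclude), 12 (in A, exclude), 13 (not in A, include), 14 (in A, exclude), 15 (in A, exclude), 16 (in A, exclude), 17 (in A, exclude), 18 (in A, exclude), 19 (in A, exclude), 20 (in A, exclude), 21 (in A, exclude), 22 (in A, exclude)
A' = {3, 5, 9, 13}

{3, 5, 9, 13}


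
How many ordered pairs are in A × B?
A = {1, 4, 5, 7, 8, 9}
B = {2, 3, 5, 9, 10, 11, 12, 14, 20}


Set A = {1, 4, 5, 7, 8, 9} has 6 elements.
Set B = {2, 3, 5, 9, 10, 11, 12, 14, 20} has 9 elements.
|A × B| = |A| × |B| = 6 × 9 = 54

54


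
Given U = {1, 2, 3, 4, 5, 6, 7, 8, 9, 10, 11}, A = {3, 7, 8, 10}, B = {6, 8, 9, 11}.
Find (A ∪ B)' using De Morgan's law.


U = {1, 2, 3, 4, 5, 6, 7, 8, 9, 10, 11}
A = {3, 7, 8, 10}, B = {6, 8, 9, 11}
A ∪ B = {3, 6, 7, 8, 9, 10, 11}
(A ∪ B)' = U \ (A ∪ B) = {1, 2, 4, 5}
Verification via A' ∩ B': A' = {1, 2, 4, 5, 6, 9, 11}, B' = {1, 2, 3, 4, 5, 7, 10}
A' ∩ B' = {1, 2, 4, 5} ✓

{1, 2, 4, 5}


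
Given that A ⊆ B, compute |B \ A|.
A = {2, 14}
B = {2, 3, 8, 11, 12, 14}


Set A = {2, 14}, |A| = 2
Set B = {2, 3, 8, 11, 12, 14}, |B| = 6
Since A ⊆ B: B \ A = {3, 8, 11, 12}
|B| - |A| = 6 - 2 = 4

4


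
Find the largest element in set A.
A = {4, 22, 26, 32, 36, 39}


Set A = {4, 22, 26, 32, 36, 39}
Elements in ascending order: 4, 22, 26, 32, 36, 39
The largest element is 39.

39


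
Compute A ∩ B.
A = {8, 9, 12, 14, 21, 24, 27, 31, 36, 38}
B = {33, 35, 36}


Set A = {8, 9, 12, 14, 21, 24, 27, 31, 36, 38}
Set B = {33, 35, 36}
A ∩ B includes only elements in both sets.
Check each element of A against B:
8 ✗, 9 ✗, 12 ✗, 14 ✗, 21 ✗, 24 ✗, 27 ✗, 31 ✗, 36 ✓, 38 ✗
A ∩ B = {36}

{36}


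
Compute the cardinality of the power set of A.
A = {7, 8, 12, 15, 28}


Set A = {7, 8, 12, 15, 28}
|A| = 5
The power set P(A) contains all subsets of A.
|P(A)| = 2^|A| = 2^5 = 32

32


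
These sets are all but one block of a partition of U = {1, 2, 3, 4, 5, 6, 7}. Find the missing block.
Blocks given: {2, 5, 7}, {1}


U = {1, 2, 3, 4, 5, 6, 7}
Shown blocks: {2, 5, 7}, {1}
A partition's blocks are pairwise disjoint and cover U, so the missing block = U \ (union of shown blocks).
Union of shown blocks: {1, 2, 5, 7}
Missing block = U \ (union) = {3, 4, 6}

{3, 4, 6}


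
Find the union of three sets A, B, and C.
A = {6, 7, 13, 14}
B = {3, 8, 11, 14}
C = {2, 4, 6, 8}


Set A = {6, 7, 13, 14}
Set B = {3, 8, 11, 14}
Set C = {2, 4, 6, 8}
First, A ∪ B = {3, 6, 7, 8, 11, 13, 14}
Then, (A ∪ B) ∪ C = {2, 3, 4, 6, 7, 8, 11, 13, 14}

{2, 3, 4, 6, 7, 8, 11, 13, 14}


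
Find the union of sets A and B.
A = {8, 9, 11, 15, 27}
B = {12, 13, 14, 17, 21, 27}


Set A = {8, 9, 11, 15, 27}
Set B = {12, 13, 14, 17, 21, 27}
A ∪ B includes all elements in either set.
Elements from A: {8, 9, 11, 15, 27}
Elements from B not already included: {12, 13, 14, 17, 21}
A ∪ B = {8, 9, 11, 12, 13, 14, 15, 17, 21, 27}

{8, 9, 11, 12, 13, 14, 15, 17, 21, 27}


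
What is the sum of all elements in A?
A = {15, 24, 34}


Set A = {15, 24, 34}
Sum = 15 + 24 + 34 = 73

73


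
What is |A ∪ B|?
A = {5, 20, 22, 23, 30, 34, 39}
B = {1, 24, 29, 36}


Set A = {5, 20, 22, 23, 30, 34, 39}, |A| = 7
Set B = {1, 24, 29, 36}, |B| = 4
A ∩ B = {}, |A ∩ B| = 0
|A ∪ B| = |A| + |B| - |A ∩ B| = 7 + 4 - 0 = 11

11


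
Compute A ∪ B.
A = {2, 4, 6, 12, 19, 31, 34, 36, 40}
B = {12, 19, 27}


Set A = {2, 4, 6, 12, 19, 31, 34, 36, 40}
Set B = {12, 19, 27}
A ∪ B includes all elements in either set.
Elements from A: {2, 4, 6, 12, 19, 31, 34, 36, 40}
Elements from B not already included: {27}
A ∪ B = {2, 4, 6, 12, 19, 27, 31, 34, 36, 40}

{2, 4, 6, 12, 19, 27, 31, 34, 36, 40}


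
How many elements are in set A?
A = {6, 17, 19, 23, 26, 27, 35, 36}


Set A = {6, 17, 19, 23, 26, 27, 35, 36}
Listing elements: 6, 17, 19, 23, 26, 27, 35, 36
Counting: 8 elements
|A| = 8

8


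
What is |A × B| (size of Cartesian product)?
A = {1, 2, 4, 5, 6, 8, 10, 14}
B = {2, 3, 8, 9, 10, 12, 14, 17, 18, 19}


Set A = {1, 2, 4, 5, 6, 8, 10, 14} has 8 elements.
Set B = {2, 3, 8, 9, 10, 12, 14, 17, 18, 19} has 10 elements.
|A × B| = |A| × |B| = 8 × 10 = 80

80


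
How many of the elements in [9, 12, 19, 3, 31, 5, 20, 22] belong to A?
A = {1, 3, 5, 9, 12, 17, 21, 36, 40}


Set A = {1, 3, 5, 9, 12, 17, 21, 36, 40}
Candidates: [9, 12, 19, 3, 31, 5, 20, 22]
Check each candidate:
9 ∈ A, 12 ∈ A, 19 ∉ A, 3 ∈ A, 31 ∉ A, 5 ∈ A, 20 ∉ A, 22 ∉ A
Count of candidates in A: 4

4


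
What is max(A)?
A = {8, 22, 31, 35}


Set A = {8, 22, 31, 35}
Elements in ascending order: 8, 22, 31, 35
The largest element is 35.

35


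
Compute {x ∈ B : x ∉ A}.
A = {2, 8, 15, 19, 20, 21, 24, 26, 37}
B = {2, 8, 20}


Set A = {2, 8, 15, 19, 20, 21, 24, 26, 37}
Set B = {2, 8, 20}
Check each element of B against A:
2 ∈ A, 8 ∈ A, 20 ∈ A
Elements of B not in A: {}

{}


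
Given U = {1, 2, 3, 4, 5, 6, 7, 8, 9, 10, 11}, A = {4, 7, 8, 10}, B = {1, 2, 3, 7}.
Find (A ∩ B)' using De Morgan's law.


U = {1, 2, 3, 4, 5, 6, 7, 8, 9, 10, 11}
A = {4, 7, 8, 10}, B = {1, 2, 3, 7}
A ∩ B = {7}
(A ∩ B)' = U \ (A ∩ B) = {1, 2, 3, 4, 5, 6, 8, 9, 10, 11}
Verification via A' ∪ B': A' = {1, 2, 3, 5, 6, 9, 11}, B' = {4, 5, 6, 8, 9, 10, 11}
A' ∪ B' = {1, 2, 3, 4, 5, 6, 8, 9, 10, 11} ✓

{1, 2, 3, 4, 5, 6, 8, 9, 10, 11}


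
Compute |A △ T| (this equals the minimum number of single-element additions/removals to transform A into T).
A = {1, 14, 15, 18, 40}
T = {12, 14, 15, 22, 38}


Set A = {1, 14, 15, 18, 40}
Set T = {12, 14, 15, 22, 38}
Elements to remove from A (in A, not in T): {1, 18, 40} → 3 removals
Elements to add to A (in T, not in A): {12, 22, 38} → 3 additions
Total edits = 3 + 3 = 6

6


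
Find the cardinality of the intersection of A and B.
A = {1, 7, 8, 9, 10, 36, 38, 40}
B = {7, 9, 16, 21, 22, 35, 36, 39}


Set A = {1, 7, 8, 9, 10, 36, 38, 40}
Set B = {7, 9, 16, 21, 22, 35, 36, 39}
A ∩ B = {7, 9, 36}
|A ∩ B| = 3

3


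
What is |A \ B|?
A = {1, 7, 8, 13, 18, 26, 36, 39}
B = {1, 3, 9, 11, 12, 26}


Set A = {1, 7, 8, 13, 18, 26, 36, 39}
Set B = {1, 3, 9, 11, 12, 26}
A \ B = {7, 8, 13, 18, 36, 39}
|A \ B| = 6

6


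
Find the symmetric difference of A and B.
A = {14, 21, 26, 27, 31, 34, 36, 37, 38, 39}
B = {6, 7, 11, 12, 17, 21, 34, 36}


Set A = {14, 21, 26, 27, 31, 34, 36, 37, 38, 39}
Set B = {6, 7, 11, 12, 17, 21, 34, 36}
A △ B = (A \ B) ∪ (B \ A)
Elements in A but not B: {14, 26, 27, 31, 37, 38, 39}
Elements in B but not A: {6, 7, 11, 12, 17}
A △ B = {6, 7, 11, 12, 14, 17, 26, 27, 31, 37, 38, 39}

{6, 7, 11, 12, 14, 17, 26, 27, 31, 37, 38, 39}


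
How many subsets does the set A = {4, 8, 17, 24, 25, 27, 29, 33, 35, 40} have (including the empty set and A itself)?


Set A = {4, 8, 17, 24, 25, 27, 29, 33, 35, 40}
|A| = 10
The power set P(A) contains all subsets of A.
|P(A)| = 2^|A| = 2^10 = 1024

1024


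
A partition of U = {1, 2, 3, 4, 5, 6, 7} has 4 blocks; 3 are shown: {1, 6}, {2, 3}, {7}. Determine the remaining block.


U = {1, 2, 3, 4, 5, 6, 7}
Shown blocks: {1, 6}, {2, 3}, {7}
A partition's blocks are pairwise disjoint and cover U, so the missing block = U \ (union of shown blocks).
Union of shown blocks: {1, 2, 3, 6, 7}
Missing block = U \ (union) = {4, 5}

{4, 5}


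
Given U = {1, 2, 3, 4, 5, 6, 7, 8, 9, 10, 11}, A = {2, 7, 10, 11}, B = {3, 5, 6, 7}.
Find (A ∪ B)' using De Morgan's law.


U = {1, 2, 3, 4, 5, 6, 7, 8, 9, 10, 11}
A = {2, 7, 10, 11}, B = {3, 5, 6, 7}
A ∪ B = {2, 3, 5, 6, 7, 10, 11}
(A ∪ B)' = U \ (A ∪ B) = {1, 4, 8, 9}
Verification via A' ∩ B': A' = {1, 3, 4, 5, 6, 8, 9}, B' = {1, 2, 4, 8, 9, 10, 11}
A' ∩ B' = {1, 4, 8, 9} ✓

{1, 4, 8, 9}


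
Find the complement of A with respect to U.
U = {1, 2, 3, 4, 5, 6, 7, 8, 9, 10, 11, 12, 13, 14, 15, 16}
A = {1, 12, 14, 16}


Universal set U = {1, 2, 3, 4, 5, 6, 7, 8, 9, 10, 11, 12, 13, 14, 15, 16}
Set A = {1, 12, 14, 16}
A' = U \ A = elements in U but not in A
Checking each element of U:
1 (in A, exclude), 2 (not in A, include), 3 (not in A, include), 4 (not in A, include), 5 (not in A, include), 6 (not in A, include), 7 (not in A, include), 8 (not in A, include), 9 (not in A, include), 10 (not in A, include), 11 (not in A, include), 12 (in A, exclude), 13 (not in A, include), 14 (in A, exclude), 15 (not in A, include), 16 (in A, exclude)
A' = {2, 3, 4, 5, 6, 7, 8, 9, 10, 11, 13, 15}

{2, 3, 4, 5, 6, 7, 8, 9, 10, 11, 13, 15}


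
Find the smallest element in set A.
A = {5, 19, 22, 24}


Set A = {5, 19, 22, 24}
Elements in ascending order: 5, 19, 22, 24
The smallest element is 5.

5


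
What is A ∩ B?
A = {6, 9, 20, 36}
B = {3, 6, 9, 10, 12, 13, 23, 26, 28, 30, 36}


Set A = {6, 9, 20, 36}
Set B = {3, 6, 9, 10, 12, 13, 23, 26, 28, 30, 36}
A ∩ B includes only elements in both sets.
Check each element of A against B:
6 ✓, 9 ✓, 20 ✗, 36 ✓
A ∩ B = {6, 9, 36}

{6, 9, 36}


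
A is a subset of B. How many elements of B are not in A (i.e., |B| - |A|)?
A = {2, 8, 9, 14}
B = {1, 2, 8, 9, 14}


Set A = {2, 8, 9, 14}, |A| = 4
Set B = {1, 2, 8, 9, 14}, |B| = 5
Since A ⊆ B: B \ A = {1}
|B| - |A| = 5 - 4 = 1

1


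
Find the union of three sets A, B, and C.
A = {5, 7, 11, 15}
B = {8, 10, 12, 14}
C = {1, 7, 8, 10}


Set A = {5, 7, 11, 15}
Set B = {8, 10, 12, 14}
Set C = {1, 7, 8, 10}
First, A ∪ B = {5, 7, 8, 10, 11, 12, 14, 15}
Then, (A ∪ B) ∪ C = {1, 5, 7, 8, 10, 11, 12, 14, 15}

{1, 5, 7, 8, 10, 11, 12, 14, 15}


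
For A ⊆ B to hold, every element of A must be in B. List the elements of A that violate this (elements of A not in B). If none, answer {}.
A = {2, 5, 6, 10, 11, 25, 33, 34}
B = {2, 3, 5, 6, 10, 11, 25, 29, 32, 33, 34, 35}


Set A = {2, 5, 6, 10, 11, 25, 33, 34}
Set B = {2, 3, 5, 6, 10, 11, 25, 29, 32, 33, 34, 35}
Check each element of A against B:
2 ∈ B, 5 ∈ B, 6 ∈ B, 10 ∈ B, 11 ∈ B, 25 ∈ B, 33 ∈ B, 34 ∈ B
Elements of A not in B: {}

{}


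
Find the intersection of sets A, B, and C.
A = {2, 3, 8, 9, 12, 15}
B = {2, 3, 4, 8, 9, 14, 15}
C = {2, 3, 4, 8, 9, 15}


Set A = {2, 3, 8, 9, 12, 15}
Set B = {2, 3, 4, 8, 9, 14, 15}
Set C = {2, 3, 4, 8, 9, 15}
First, A ∩ B = {2, 3, 8, 9, 15}
Then, (A ∩ B) ∩ C = {2, 3, 8, 9, 15}

{2, 3, 8, 9, 15}


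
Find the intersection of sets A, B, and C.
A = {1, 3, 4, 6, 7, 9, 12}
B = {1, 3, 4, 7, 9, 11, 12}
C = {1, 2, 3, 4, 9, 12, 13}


Set A = {1, 3, 4, 6, 7, 9, 12}
Set B = {1, 3, 4, 7, 9, 11, 12}
Set C = {1, 2, 3, 4, 9, 12, 13}
First, A ∩ B = {1, 3, 4, 7, 9, 12}
Then, (A ∩ B) ∩ C = {1, 3, 4, 9, 12}

{1, 3, 4, 9, 12}


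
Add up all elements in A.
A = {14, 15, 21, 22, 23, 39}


Set A = {14, 15, 21, 22, 23, 39}
Sum = 14 + 15 + 21 + 22 + 23 + 39 = 134

134


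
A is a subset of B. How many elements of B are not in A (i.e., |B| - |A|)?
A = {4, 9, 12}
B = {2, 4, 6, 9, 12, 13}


Set A = {4, 9, 12}, |A| = 3
Set B = {2, 4, 6, 9, 12, 13}, |B| = 6
Since A ⊆ B: B \ A = {2, 6, 13}
|B| - |A| = 6 - 3 = 3

3


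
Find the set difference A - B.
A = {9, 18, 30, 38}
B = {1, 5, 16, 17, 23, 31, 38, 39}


Set A = {9, 18, 30, 38}
Set B = {1, 5, 16, 17, 23, 31, 38, 39}
A \ B includes elements in A that are not in B.
Check each element of A:
9 (not in B, keep), 18 (not in B, keep), 30 (not in B, keep), 38 (in B, remove)
A \ B = {9, 18, 30}

{9, 18, 30}


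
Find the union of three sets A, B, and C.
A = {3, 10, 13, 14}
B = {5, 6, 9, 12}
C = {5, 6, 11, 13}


Set A = {3, 10, 13, 14}
Set B = {5, 6, 9, 12}
Set C = {5, 6, 11, 13}
First, A ∪ B = {3, 5, 6, 9, 10, 12, 13, 14}
Then, (A ∪ B) ∪ C = {3, 5, 6, 9, 10, 11, 12, 13, 14}

{3, 5, 6, 9, 10, 11, 12, 13, 14}


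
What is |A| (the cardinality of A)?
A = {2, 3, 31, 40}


Set A = {2, 3, 31, 40}
Listing elements: 2, 3, 31, 40
Counting: 4 elements
|A| = 4

4


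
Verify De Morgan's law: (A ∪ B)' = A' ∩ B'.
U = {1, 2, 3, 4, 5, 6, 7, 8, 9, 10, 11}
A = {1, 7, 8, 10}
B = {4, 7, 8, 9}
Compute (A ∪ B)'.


U = {1, 2, 3, 4, 5, 6, 7, 8, 9, 10, 11}
A = {1, 7, 8, 10}, B = {4, 7, 8, 9}
A ∪ B = {1, 4, 7, 8, 9, 10}
(A ∪ B)' = U \ (A ∪ B) = {2, 3, 5, 6, 11}
Verification via A' ∩ B': A' = {2, 3, 4, 5, 6, 9, 11}, B' = {1, 2, 3, 5, 6, 10, 11}
A' ∩ B' = {2, 3, 5, 6, 11} ✓

{2, 3, 5, 6, 11}


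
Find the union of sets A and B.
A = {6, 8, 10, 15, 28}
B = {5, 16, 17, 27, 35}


Set A = {6, 8, 10, 15, 28}
Set B = {5, 16, 17, 27, 35}
A ∪ B includes all elements in either set.
Elements from A: {6, 8, 10, 15, 28}
Elements from B not already included: {5, 16, 17, 27, 35}
A ∪ B = {5, 6, 8, 10, 15, 16, 17, 27, 28, 35}

{5, 6, 8, 10, 15, 16, 17, 27, 28, 35}


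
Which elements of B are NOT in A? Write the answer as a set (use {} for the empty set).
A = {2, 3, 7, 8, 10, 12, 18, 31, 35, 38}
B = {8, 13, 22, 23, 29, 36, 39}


Set A = {2, 3, 7, 8, 10, 12, 18, 31, 35, 38}
Set B = {8, 13, 22, 23, 29, 36, 39}
Check each element of B against A:
8 ∈ A, 13 ∉ A (include), 22 ∉ A (include), 23 ∉ A (include), 29 ∉ A (include), 36 ∉ A (include), 39 ∉ A (include)
Elements of B not in A: {13, 22, 23, 29, 36, 39}

{13, 22, 23, 29, 36, 39}


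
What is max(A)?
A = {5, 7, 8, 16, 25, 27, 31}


Set A = {5, 7, 8, 16, 25, 27, 31}
Elements in ascending order: 5, 7, 8, 16, 25, 27, 31
The largest element is 31.

31


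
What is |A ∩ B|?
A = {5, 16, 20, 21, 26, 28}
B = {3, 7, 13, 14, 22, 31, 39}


Set A = {5, 16, 20, 21, 26, 28}
Set B = {3, 7, 13, 14, 22, 31, 39}
A ∩ B = {}
|A ∩ B| = 0

0


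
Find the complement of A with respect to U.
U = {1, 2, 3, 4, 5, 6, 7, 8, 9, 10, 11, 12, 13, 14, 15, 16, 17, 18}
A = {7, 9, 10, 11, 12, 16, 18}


Universal set U = {1, 2, 3, 4, 5, 6, 7, 8, 9, 10, 11, 12, 13, 14, 15, 16, 17, 18}
Set A = {7, 9, 10, 11, 12, 16, 18}
A' = U \ A = elements in U but not in A
Checking each element of U:
1 (not in A, include), 2 (not in A, include), 3 (not in A, include), 4 (not in A, include), 5 (not in A, include), 6 (not in A, include), 7 (in A, exclude), 8 (not in A, include), 9 (in A, exclude), 10 (in A, exclude), 11 (in A, exclude), 12 (in A, exclude), 13 (not in A, include), 14 (not in A, include), 15 (not in A, include), 16 (in A, exclude), 17 (not in A, include), 18 (in A, exclude)
A' = {1, 2, 3, 4, 5, 6, 8, 13, 14, 15, 17}

{1, 2, 3, 4, 5, 6, 8, 13, 14, 15, 17}


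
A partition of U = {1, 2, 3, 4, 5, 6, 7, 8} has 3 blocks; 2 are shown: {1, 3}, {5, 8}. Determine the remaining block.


U = {1, 2, 3, 4, 5, 6, 7, 8}
Shown blocks: {1, 3}, {5, 8}
A partition's blocks are pairwise disjoint and cover U, so the missing block = U \ (union of shown blocks).
Union of shown blocks: {1, 3, 5, 8}
Missing block = U \ (union) = {2, 4, 6, 7}

{2, 4, 6, 7}
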